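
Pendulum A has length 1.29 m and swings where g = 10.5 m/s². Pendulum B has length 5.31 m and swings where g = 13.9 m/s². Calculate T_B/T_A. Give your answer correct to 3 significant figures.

T = 2π√(L/g), so T_B/T_A = √((L_B/g_B)/(L_A/g_A)) = √((5.31/13.9)/(1.29/10.5)) = 1.76.

1.76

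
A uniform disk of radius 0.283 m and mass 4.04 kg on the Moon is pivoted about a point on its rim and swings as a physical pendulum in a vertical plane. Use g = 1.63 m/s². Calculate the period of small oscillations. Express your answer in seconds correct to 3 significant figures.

I_cm = ½mr² = 0.1618 kg·m². The pivot is at distance d = 0.283 m from the centre of mass.
By the parallel-axis theorem, I = I_cm + md² = 0.1618 + 0.3236 = 0.4853 kg·m².
T = 2π√(I/(mgd)) = 2π√(0.4853/(4.04 × 1.63 × 0.283)) = 3.21 s.

3.21 s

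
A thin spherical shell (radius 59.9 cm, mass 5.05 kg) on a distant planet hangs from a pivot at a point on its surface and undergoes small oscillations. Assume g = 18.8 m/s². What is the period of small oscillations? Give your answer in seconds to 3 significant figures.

1.45 s

I_cm = (2/3)mr² = 1.208 kg·m². The pivot is at distance d = 0.599 m from the centre of mass.
By the parallel-axis theorem, I = I_cm + md² = 1.208 + 1.812 = 3.020 kg·m².
T = 2π√(I/(mgd)) = 2π√(3.020/(5.05 × 18.8 × 0.599)) = 1.45 s.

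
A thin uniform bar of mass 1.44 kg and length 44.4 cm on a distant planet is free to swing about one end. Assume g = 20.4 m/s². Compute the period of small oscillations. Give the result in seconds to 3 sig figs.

0.757 s

For a physical pendulum T = 2π√(I/(mgd)), with d = 0.2220 m from pivot to centre of mass.
I_cm = mL²/12 = 1.44 × 0.444²/12 = 0.02366 kg·m²; I = I_cm + md² = 0.02366 + 1.44 × 0.2220² = 0.09463 kg·m².
T = 2π√(0.09463/(1.44 × 20.4 × 0.2220)) = 0.757 s.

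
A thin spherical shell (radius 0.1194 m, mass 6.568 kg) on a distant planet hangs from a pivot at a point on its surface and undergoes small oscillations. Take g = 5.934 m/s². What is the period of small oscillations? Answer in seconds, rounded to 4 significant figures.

1.151 s

I_cm = (2/3)mr² = 0.062424 kg·m². The pivot is at distance d = 0.1194 m from the centre of mass.
By the parallel-axis theorem, I = I_cm + md² = 0.062424 + 0.093636 = 0.15606 kg·m².
T = 2π√(I/(mgd)) = 2π√(0.15606/(6.568 × 5.934 × 0.1194)) = 1.151 s.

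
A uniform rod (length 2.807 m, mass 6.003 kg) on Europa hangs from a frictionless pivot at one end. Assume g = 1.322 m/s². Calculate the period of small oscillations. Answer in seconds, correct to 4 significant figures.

For a physical pendulum T = 2π√(I/(mgd)), with d = 1.4035 m from pivot to centre of mass.
I_cm = mL²/12 = 6.003 × 2.807²/12 = 3.9416 kg·m²; I = I_cm + md² = 3.9416 + 6.003 × 1.4035² = 15.766 kg·m².
T = 2π√(15.766/(6.003 × 1.322 × 1.4035)) = 7.475 s.

7.475 s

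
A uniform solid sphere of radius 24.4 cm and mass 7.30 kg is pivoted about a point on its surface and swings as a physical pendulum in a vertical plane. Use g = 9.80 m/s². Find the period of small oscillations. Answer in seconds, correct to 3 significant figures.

1.17 s

I_cm = (2/5)mr² = 0.1738 kg·m². The pivot is at distance d = 0.244 m from the centre of mass.
By the parallel-axis theorem, I = I_cm + md² = 0.1738 + 0.4346 = 0.6085 kg·m².
T = 2π√(I/(mgd)) = 2π√(0.6085/(7.30 × 9.80 × 0.244)) = 1.17 s.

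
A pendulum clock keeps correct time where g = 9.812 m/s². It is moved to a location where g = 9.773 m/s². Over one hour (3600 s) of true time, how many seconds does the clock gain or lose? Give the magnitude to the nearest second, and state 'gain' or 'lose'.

lose 7 s

The clock's period scales as T ∝ 1/√g, so T'/T = √(9.812/9.773) = 1.00199.
In 3600 s of true time the clock registers 3600/1.00199 = 3592.8 s, so it loses 7 s.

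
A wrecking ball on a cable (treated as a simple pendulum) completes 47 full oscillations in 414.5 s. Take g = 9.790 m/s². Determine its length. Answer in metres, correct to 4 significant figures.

T = 414.5/47 = 8.8191 s.
From T = 2π√(L/g), L = gT²/(4π²) = 9.790 × 8.8191²/(4π²) = 19.29 m.

19.29 m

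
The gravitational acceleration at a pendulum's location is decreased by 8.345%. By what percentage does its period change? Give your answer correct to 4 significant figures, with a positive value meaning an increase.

4.453%

T ∝ 1/√g, so T'/T = 1/√(0.91655) = 1.0445.
Percentage change in T = (1.0445 − 1) × 100% = 4.453%.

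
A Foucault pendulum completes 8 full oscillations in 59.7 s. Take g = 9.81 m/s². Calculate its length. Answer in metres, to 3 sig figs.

13.8 m

T = 59.7/8 = 7.463 s.
From T = 2π√(L/g), L = gT²/(4π²) = 9.81 × 7.463²/(4π²) = 13.8 m.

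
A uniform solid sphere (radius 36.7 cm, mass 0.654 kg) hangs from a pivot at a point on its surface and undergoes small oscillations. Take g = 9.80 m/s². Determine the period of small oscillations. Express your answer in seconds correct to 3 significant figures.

1.44 s

I_cm = (2/5)mr² = 0.03523 kg·m². The pivot is at distance d = 0.367 m from the centre of mass.
By the parallel-axis theorem, I = I_cm + md² = 0.03523 + 0.08809 = 0.1233 kg·m².
T = 2π√(I/(mgd)) = 2π√(0.1233/(0.654 × 9.80 × 0.367)) = 1.44 s.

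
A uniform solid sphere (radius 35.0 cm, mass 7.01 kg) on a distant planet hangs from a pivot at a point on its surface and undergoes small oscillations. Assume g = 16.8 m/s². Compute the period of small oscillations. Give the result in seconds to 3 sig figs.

1.07 s

I_cm = (2/5)mr² = 0.3435 kg·m². The pivot is at distance d = 0.350 m from the centre of mass.
By the parallel-axis theorem, I = I_cm + md² = 0.3435 + 0.8587 = 1.202 kg·m².
T = 2π√(I/(mgd)) = 2π√(1.202/(7.01 × 16.8 × 0.350)) = 1.07 s.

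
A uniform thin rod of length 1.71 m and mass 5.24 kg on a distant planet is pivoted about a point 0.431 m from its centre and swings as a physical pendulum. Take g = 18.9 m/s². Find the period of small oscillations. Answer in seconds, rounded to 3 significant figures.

1.44 s

For a physical pendulum T = 2π√(I/(mgd)), with d = 0.4310 m from pivot to centre of mass.
I_cm = mL²/12 = 5.24 × 1.71²/12 = 1.277 kg·m²; I = I_cm + md² = 1.277 + 5.24 × 0.4310² = 2.250 kg·m².
T = 2π√(2.250/(5.24 × 18.9 × 0.4310)) = 1.44 s.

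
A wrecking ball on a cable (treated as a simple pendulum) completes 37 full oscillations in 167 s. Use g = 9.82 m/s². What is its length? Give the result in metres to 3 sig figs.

5.07 m

T = 167/37 = 4.514 s.
From T = 2π√(L/g), L = gT²/(4π²) = 9.82 × 4.514²/(4π²) = 5.07 m.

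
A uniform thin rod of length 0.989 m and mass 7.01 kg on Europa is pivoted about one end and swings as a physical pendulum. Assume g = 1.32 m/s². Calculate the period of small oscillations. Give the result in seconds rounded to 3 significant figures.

4.44 s

For a physical pendulum T = 2π√(I/(mgd)), with d = 0.4945 m from pivot to centre of mass.
I_cm = mL²/12 = 7.01 × 0.989²/12 = 0.5714 kg·m²; I = I_cm + md² = 0.5714 + 7.01 × 0.4945² = 2.286 kg·m².
T = 2π√(2.286/(7.01 × 1.32 × 0.4945)) = 4.44 s.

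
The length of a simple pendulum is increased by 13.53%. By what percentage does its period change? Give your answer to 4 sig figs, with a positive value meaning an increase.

6.550%

T ∝ √L, so T'/T = √(1.1353) = 1.0655.
Percentage change in T = (1.0655 − 1) × 100% = 6.550%.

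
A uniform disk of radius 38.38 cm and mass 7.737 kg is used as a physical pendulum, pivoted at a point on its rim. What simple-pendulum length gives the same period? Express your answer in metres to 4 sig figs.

The equivalent simple-pendulum length is L_eq = I/(md), where I is about the pivot and d = 0.38380 m.
I_cm = ½mR² = 0.56984 kg·m², so I = I_cm + md² = 0.56984 + 1.1397 = 1.7095 kg·m².
L_eq = 1.7095/(7.737 × 0.38380) = 0.5757 m.

0.5757 m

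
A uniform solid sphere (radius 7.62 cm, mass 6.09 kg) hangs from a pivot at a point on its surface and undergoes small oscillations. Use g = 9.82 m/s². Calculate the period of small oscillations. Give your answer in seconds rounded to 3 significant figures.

I_cm = (2/5)mr² = 0.01414 kg·m². The pivot is at distance d = 0.0762 m from the centre of mass.
By the parallel-axis theorem, I = I_cm + md² = 0.01414 + 0.03536 = 0.04951 kg·m².
T = 2π√(I/(mgd)) = 2π√(0.04951/(6.09 × 9.82 × 0.0762)) = 0.655 s.

0.655 s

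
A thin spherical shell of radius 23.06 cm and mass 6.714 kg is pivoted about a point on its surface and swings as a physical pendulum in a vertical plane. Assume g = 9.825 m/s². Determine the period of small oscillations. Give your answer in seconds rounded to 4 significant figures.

1.243 s

I_cm = (2/3)mr² = 0.23802 kg·m². The pivot is at distance d = 0.2306 m from the centre of mass.
By the parallel-axis theorem, I = I_cm + md² = 0.23802 + 0.35703 = 0.59504 kg·m².
T = 2π√(I/(mgd)) = 2π√(0.59504/(6.714 × 9.825 × 0.2306)) = 1.243 s.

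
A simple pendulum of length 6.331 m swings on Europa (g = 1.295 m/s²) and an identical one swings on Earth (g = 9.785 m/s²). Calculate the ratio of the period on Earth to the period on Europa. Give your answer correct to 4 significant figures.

0.3638

T ∝ 1/√g, so T₂/T₁ = √(g₁/g₂) = √(1.295/9.785) = 0.3638.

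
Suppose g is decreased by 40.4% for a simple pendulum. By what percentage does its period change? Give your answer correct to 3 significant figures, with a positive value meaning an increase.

29.5%

T ∝ 1/√g, so T'/T = 1/√(0.5960) = 1.295.
Percentage change in T = (1.295 − 1) × 100% = 29.5%.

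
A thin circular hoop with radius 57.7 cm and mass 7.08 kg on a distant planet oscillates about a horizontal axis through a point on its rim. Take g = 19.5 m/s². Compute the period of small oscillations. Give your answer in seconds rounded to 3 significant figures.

1.53 s

I_cm = mr² = 2.357 kg·m². The pivot is at distance d = 0.577 m from the centre of mass.
By the parallel-axis theorem, I = I_cm + md² = 2.357 + 2.357 = 4.714 kg·m².
T = 2π√(I/(mgd)) = 2π√(4.714/(7.08 × 19.5 × 0.577)) = 1.53 s.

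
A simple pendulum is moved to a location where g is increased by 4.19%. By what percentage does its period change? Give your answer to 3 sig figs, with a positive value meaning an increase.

T ∝ 1/√g, so T'/T = 1/√(1.042) = 0.9797.
Percentage change in T = (0.9797 − 1) × 100% = -2.03%.

-2.03%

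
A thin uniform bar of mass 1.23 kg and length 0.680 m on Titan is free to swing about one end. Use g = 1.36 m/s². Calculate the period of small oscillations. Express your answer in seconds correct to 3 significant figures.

3.63 s

For a physical pendulum T = 2π√(I/(mgd)), with d = 0.3400 m from pivot to centre of mass.
I_cm = mL²/12 = 1.23 × 0.680²/12 = 0.04740 kg·m²; I = I_cm + md² = 0.04740 + 1.23 × 0.3400² = 0.1896 kg·m².
T = 2π√(0.1896/(1.23 × 1.36 × 0.3400)) = 3.63 s.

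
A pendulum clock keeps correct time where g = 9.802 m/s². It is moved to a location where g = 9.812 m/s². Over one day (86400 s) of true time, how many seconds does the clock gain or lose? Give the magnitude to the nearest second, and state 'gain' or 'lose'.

gain 44 s

The clock's period scales as T ∝ 1/√g, so T'/T = √(9.802/9.812) = 0.999490.
In 86400 s of true time the clock registers 86400/0.999490 = 86444.1 s, so it gains 44 s.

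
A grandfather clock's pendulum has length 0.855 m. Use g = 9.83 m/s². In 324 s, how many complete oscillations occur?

174

T = 2π√(L/g) = 2π√(0.855/9.83) = 1.853 s.
Number of complete oscillations = ⌊324/1.853⌋ = ⌊174.8⌋ = 174.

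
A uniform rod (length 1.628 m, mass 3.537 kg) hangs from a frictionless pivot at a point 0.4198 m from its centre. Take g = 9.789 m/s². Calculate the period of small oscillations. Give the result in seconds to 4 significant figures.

For a physical pendulum T = 2π√(I/(mgd)), with d = 0.41980 m from pivot to centre of mass.
I_cm = mL²/12 = 3.537 × 1.628²/12 = 0.78120 kg·m²; I = I_cm + md² = 0.78120 + 3.537 × 0.41980² = 1.4045 kg·m².
T = 2π√(1.4045/(3.537 × 9.789 × 0.41980)) = 1.953 s.

1.953 s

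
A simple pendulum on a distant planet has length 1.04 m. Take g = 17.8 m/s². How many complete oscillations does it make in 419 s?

275

T = 2π√(L/g) = 2π√(1.04/17.8) = 1.519 s.
Number of complete oscillations = ⌊419/1.519⌋ = ⌊275.9⌋ = 275.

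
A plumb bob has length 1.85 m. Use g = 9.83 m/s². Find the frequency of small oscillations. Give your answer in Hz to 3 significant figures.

0.367 Hz

T = 2π√(L/g) = 2π√(1.85/9.83) = 2.726 s, so f = 1/T = 0.367 Hz.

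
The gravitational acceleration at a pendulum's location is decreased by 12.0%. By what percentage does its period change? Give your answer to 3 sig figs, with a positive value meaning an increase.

T ∝ 1/√g, so T'/T = 1/√(0.8800) = 1.066.
Percentage change in T = (1.066 − 1) × 100% = 6.60%.

6.60%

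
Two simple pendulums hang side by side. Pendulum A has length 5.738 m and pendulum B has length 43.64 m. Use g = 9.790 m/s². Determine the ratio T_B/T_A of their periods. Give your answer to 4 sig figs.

T ∝ √L, so T_B/T_A = √(L_B/L_A) = √(43.64/5.738) = 2.758.

2.758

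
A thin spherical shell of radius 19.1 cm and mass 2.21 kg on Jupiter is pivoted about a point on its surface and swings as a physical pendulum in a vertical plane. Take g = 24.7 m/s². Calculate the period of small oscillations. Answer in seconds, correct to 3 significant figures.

I_cm = (2/3)mr² = 0.05375 kg·m². The pivot is at distance d = 0.191 m from the centre of mass.
By the parallel-axis theorem, I = I_cm + md² = 0.05375 + 0.08062 = 0.1344 kg·m².
T = 2π√(I/(mgd)) = 2π√(0.1344/(2.21 × 24.7 × 0.191)) = 0.713 s.

0.713 s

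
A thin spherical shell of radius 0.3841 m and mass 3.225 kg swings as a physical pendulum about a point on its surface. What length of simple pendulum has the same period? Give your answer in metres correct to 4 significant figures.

0.6402 m

The equivalent simple-pendulum length is L_eq = I/(md), where I is about the pivot and d = 0.38410 m.
I_cm = (2/3)mR² = 0.31720 kg·m², so I = I_cm + md² = 0.31720 + 0.47579 = 0.79299 kg·m².
L_eq = 0.79299/(3.225 × 0.38410) = 0.6402 m.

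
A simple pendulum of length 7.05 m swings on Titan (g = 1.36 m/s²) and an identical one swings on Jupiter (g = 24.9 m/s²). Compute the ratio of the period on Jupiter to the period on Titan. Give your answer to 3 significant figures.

0.234

T ∝ 1/√g, so T₂/T₁ = √(g₁/g₂) = √(1.36/24.9) = 0.234.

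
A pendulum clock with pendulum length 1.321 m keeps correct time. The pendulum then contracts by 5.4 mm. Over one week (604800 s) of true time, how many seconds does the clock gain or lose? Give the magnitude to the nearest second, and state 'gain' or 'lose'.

gain 1240 s

T ∝ √L, so T'/T = √(1.31560/1.321) = 0.997954.
In 604800 s of true time the clock registers 604800/0.997954 = 606040.0 s, so it gains 1240 s.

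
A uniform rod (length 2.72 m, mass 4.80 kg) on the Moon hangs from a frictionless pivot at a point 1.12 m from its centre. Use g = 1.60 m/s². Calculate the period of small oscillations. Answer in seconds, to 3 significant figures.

6.42 s

For a physical pendulum T = 2π√(I/(mgd)), with d = 1.120 m from pivot to centre of mass.
I_cm = mL²/12 = 4.80 × 2.72²/12 = 2.959 kg·m²; I = I_cm + md² = 2.959 + 4.80 × 1.120² = 8.980 kg·m².
T = 2π√(8.980/(4.80 × 1.60 × 1.120)) = 6.42 s.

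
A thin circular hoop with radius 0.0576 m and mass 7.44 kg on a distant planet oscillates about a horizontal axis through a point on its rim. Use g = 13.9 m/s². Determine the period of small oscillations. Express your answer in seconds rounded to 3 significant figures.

I_cm = mr² = 0.02468 kg·m². The pivot is at distance d = 0.0576 m from the centre of mass.
By the parallel-axis theorem, I = I_cm + md² = 0.02468 + 0.02468 = 0.04937 kg·m².
T = 2π√(I/(mgd)) = 2π√(0.04937/(7.44 × 13.9 × 0.0576)) = 0.572 s.

0.572 s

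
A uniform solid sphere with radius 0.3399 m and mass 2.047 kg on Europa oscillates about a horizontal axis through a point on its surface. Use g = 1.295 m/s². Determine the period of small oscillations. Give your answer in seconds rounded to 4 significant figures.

I_cm = (2/5)mr² = 0.094598 kg·m². The pivot is at distance d = 0.3399 m from the centre of mass.
By the parallel-axis theorem, I = I_cm + md² = 0.094598 + 0.23649 = 0.33109 kg·m².
T = 2π√(I/(mgd)) = 2π√(0.33109/(2.047 × 1.295 × 0.3399)) = 3.809 s.

3.809 s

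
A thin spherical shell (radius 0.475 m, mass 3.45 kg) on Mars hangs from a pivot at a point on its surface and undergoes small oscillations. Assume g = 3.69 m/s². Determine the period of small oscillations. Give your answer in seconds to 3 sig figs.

2.91 s

I_cm = (2/3)mr² = 0.5189 kg·m². The pivot is at distance d = 0.475 m from the centre of mass.
By the parallel-axis theorem, I = I_cm + md² = 0.5189 + 0.7784 = 1.297 kg·m².
T = 2π√(I/(mgd)) = 2π√(1.297/(3.45 × 3.69 × 0.475)) = 2.91 s.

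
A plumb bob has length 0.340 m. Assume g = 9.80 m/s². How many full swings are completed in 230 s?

196

T = 2π√(L/g) = 2π√(0.340/9.80) = 1.170 s.
Number of complete oscillations = ⌊230/1.170⌋ = ⌊196.5⌋ = 196.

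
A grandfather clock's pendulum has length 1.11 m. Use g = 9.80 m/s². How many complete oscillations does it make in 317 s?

T = 2π√(L/g) = 2π√(1.11/9.80) = 2.115 s.
Number of complete oscillations = ⌊317/2.115⌋ = ⌊149.9⌋ = 149.

149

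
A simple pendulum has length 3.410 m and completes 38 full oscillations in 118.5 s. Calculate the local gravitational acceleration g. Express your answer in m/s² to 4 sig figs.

13.84 m/s²

T = 118.5/38 = 3.1184 s.
From T = 2π√(L/g), g = 4π²L/T² = 4π² × 3.410/3.1184² = 13.84 m/s².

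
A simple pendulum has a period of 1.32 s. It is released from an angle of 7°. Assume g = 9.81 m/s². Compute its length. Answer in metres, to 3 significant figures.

0.433 m

From T = 2π√(L/g), L = gT²/(4π²) = 9.81 × 1.320²/(4π²) = 0.433 m.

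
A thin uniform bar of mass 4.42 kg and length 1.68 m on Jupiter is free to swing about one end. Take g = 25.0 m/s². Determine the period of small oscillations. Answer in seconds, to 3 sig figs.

1.33 s

For a physical pendulum T = 2π√(I/(mgd)), with d = 0.8400 m from pivot to centre of mass.
I_cm = mL²/12 = 4.42 × 1.68²/12 = 1.040 kg·m²; I = I_cm + md² = 1.040 + 4.42 × 0.8400² = 4.158 kg·m².
T = 2π√(4.158/(4.42 × 25.0 × 0.8400)) = 1.33 s.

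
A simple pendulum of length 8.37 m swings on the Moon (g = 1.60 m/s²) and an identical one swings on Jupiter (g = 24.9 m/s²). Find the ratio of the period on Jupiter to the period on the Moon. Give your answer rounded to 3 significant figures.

T ∝ 1/√g, so T₂/T₁ = √(g₁/g₂) = √(1.60/24.9) = 0.253.

0.253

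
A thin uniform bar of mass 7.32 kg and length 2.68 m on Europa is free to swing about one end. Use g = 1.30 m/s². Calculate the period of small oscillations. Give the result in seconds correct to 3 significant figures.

7.37 s

For a physical pendulum T = 2π√(I/(mgd)), with d = 1.340 m from pivot to centre of mass.
I_cm = mL²/12 = 7.32 × 2.68²/12 = 4.381 kg·m²; I = I_cm + md² = 4.381 + 7.32 × 1.340² = 17.53 kg·m².
T = 2π√(17.53/(7.32 × 1.30 × 1.340)) = 7.37 s.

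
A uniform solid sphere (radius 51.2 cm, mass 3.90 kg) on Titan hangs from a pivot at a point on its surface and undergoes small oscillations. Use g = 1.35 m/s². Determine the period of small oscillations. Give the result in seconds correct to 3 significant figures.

I_cm = (2/5)mr² = 0.4089 kg·m². The pivot is at distance d = 0.512 m from the centre of mass.
By the parallel-axis theorem, I = I_cm + md² = 0.4089 + 1.022 = 1.431 kg·m².
T = 2π√(I/(mgd)) = 2π√(1.431/(3.90 × 1.35 × 0.512)) = 4.58 s.

4.58 s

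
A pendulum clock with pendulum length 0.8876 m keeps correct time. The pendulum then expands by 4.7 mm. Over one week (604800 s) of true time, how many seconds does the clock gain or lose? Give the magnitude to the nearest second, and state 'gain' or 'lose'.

lose 1595 s

T ∝ √L, so T'/T = √(0.89230/0.8876) = 1.00264.
In 604800 s of true time the clock registers 604800/1.00264 = 603205.1 s, so it loses 1595 s.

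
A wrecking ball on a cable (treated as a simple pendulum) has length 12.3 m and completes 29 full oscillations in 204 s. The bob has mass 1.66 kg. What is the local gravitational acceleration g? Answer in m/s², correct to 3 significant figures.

T = 204/29 = 7.034 s.
From T = 2π√(L/g), g = 4π²L/T² = 4π² × 12.3/7.034² = 9.81 m/s².

9.81 m/s²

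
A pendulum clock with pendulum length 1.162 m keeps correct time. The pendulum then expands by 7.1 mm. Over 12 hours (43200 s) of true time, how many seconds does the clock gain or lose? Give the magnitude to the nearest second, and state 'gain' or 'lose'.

T ∝ √L, so T'/T = √(1.16910/1.162) = 1.00305.
In 43200 s of true time the clock registers 43200/1.00305 = 43068.6 s, so it loses 131 s.

lose 131 s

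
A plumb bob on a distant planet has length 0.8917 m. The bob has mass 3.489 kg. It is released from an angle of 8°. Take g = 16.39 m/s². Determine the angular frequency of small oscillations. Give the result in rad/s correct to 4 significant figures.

ω = √(g/L) = √(16.39/0.8917) = 4.287 rad/s.

4.287 rad/s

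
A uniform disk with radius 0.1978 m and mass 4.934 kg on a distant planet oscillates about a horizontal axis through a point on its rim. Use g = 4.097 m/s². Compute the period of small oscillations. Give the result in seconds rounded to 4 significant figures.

1.691 s

I_cm = ½mr² = 0.096521 kg·m². The pivot is at distance d = 0.1978 m from the centre of mass.
By the parallel-axis theorem, I = I_cm + md² = 0.096521 + 0.19304 = 0.28956 kg·m².
T = 2π√(I/(mgd)) = 2π√(0.28956/(4.934 × 4.097 × 0.1978)) = 1.691 s.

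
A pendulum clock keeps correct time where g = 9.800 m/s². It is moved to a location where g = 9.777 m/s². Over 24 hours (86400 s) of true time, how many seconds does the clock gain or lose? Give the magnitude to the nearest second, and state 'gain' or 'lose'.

lose 101 s

The clock's period scales as T ∝ 1/√g, so T'/T = √(9.800/9.777) = 1.00118.
In 86400 s of true time the clock registers 86400/1.00118 = 86298.6 s, so it loses 101 s.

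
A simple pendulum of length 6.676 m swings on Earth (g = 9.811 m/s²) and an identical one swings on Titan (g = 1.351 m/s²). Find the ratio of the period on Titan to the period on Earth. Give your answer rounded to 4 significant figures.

2.695

T ∝ 1/√g, so T₂/T₁ = √(g₁/g₂) = √(9.811/1.351) = 2.695.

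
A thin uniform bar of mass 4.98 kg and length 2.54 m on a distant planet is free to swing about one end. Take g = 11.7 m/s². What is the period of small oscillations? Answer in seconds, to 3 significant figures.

2.39 s

For a physical pendulum T = 2π√(I/(mgd)), with d = 1.270 m from pivot to centre of mass.
I_cm = mL²/12 = 4.98 × 2.54²/12 = 2.677 kg·m²; I = I_cm + md² = 2.677 + 4.98 × 1.270² = 10.71 kg·m².
T = 2π√(10.71/(4.98 × 11.7 × 1.270)) = 2.39 s.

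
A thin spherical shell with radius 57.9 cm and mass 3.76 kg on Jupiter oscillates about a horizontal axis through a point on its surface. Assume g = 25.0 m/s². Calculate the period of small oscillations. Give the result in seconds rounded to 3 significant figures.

1.23 s

I_cm = (2/3)mr² = 0.8403 kg·m². The pivot is at distance d = 0.579 m from the centre of mass.
By the parallel-axis theorem, I = I_cm + md² = 0.8403 + 1.261 = 2.101 kg·m².
T = 2π√(I/(mgd)) = 2π√(2.101/(3.76 × 25.0 × 0.579)) = 1.23 s.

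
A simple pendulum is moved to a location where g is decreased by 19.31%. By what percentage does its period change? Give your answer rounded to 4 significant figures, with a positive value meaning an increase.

11.32%

T ∝ 1/√g, so T'/T = 1/√(0.80690) = 1.1132.
Percentage change in T = (1.1132 − 1) × 100% = 11.32%.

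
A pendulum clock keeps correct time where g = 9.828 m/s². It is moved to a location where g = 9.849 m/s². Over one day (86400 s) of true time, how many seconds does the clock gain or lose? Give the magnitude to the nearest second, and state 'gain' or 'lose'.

gain 92 s

The clock's period scales as T ∝ 1/√g, so T'/T = √(9.828/9.849) = 0.998933.
In 86400 s of true time the clock registers 86400/0.998933 = 86492.3 s, so it gains 92 s.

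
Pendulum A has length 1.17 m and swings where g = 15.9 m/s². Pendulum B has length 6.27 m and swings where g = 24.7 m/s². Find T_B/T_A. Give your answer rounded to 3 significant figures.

T = 2π√(L/g), so T_B/T_A = √((L_B/g_B)/(L_A/g_A)) = √((6.27/24.7)/(1.17/15.9)) = 1.86.

1.86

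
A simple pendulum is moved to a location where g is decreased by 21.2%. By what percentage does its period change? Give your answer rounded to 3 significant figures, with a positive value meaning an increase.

T ∝ 1/√g, so T'/T = 1/√(0.7880) = 1.127.
Percentage change in T = (1.127 − 1) × 100% = 12.7%.

12.7%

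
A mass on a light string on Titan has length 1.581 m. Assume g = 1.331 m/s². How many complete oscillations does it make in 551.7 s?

T = 2π√(L/g) = 2π√(1.581/1.331) = 6.8479 s.
Number of complete oscillations = ⌊551.7/6.8479⌋ = ⌊80.565⌋ = 80.

80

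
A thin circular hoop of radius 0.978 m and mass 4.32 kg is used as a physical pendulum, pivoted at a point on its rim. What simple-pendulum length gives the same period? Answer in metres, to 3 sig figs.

The equivalent simple-pendulum length is L_eq = I/(md), where I is about the pivot and d = 0.9780 m.
I_cm = mR² = 4.132 kg·m², so I = I_cm + md² = 4.132 + 4.132 = 8.264 kg·m².
L_eq = 8.264/(4.32 × 0.9780) = 1.96 m.

1.96 m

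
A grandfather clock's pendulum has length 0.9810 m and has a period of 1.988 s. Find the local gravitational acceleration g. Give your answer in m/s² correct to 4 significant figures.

9.799 m/s²

From T = 2π√(L/g), g = 4π²L/T² = 4π² × 0.9810/1.9880² = 9.799 m/s².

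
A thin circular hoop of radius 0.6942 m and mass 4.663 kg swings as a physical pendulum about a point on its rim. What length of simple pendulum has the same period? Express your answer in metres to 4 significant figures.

1.388 m

The equivalent simple-pendulum length is L_eq = I/(md), where I is about the pivot and d = 0.69420 m.
I_cm = mR² = 2.2472 kg·m², so I = I_cm + md² = 2.2472 + 2.2472 = 4.4943 kg·m².
L_eq = 4.4943/(4.663 × 0.69420) = 1.388 m.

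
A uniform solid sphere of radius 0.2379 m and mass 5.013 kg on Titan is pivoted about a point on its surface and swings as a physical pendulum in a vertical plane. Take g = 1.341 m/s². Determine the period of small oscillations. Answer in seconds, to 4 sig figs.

3.131 s

I_cm = (2/5)mr² = 0.11349 kg·m². The pivot is at distance d = 0.2379 m from the centre of mass.
By the parallel-axis theorem, I = I_cm + md² = 0.11349 + 0.28372 = 0.39720 kg·m².
T = 2π√(I/(mgd)) = 2π√(0.39720/(5.013 × 1.341 × 0.2379)) = 3.131 s.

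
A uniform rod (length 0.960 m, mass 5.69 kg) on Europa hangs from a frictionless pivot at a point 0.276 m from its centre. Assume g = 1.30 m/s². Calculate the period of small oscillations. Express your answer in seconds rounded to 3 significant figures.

For a physical pendulum T = 2π√(I/(mgd)), with d = 0.2760 m from pivot to centre of mass.
I_cm = mL²/12 = 5.69 × 0.960²/12 = 0.4370 kg·m²; I = I_cm + md² = 0.4370 + 5.69 × 0.2760² = 0.8704 kg·m².
T = 2π√(0.8704/(5.69 × 1.30 × 0.2760)) = 4.10 s.

4.10 s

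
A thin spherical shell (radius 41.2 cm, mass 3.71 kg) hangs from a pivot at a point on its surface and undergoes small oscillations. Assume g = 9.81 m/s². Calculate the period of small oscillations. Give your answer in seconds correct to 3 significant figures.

1.66 s

I_cm = (2/3)mr² = 0.4198 kg·m². The pivot is at distance d = 0.412 m from the centre of mass.
By the parallel-axis theorem, I = I_cm + md² = 0.4198 + 0.6298 = 1.050 kg·m².
T = 2π√(I/(mgd)) = 2π√(1.050/(3.71 × 9.81 × 0.412)) = 1.66 s.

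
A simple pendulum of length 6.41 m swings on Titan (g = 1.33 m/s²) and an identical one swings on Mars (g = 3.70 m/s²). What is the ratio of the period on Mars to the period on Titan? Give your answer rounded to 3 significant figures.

0.600

T ∝ 1/√g, so T₂/T₁ = √(g₁/g₂) = √(1.33/3.70) = 0.600.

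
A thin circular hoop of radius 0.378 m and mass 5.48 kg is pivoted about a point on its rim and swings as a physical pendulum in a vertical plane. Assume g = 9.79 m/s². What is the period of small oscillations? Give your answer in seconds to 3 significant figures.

I_cm = mr² = 0.7830 kg·m². The pivot is at distance d = 0.378 m from the centre of mass.
By the parallel-axis theorem, I = I_cm + md² = 0.7830 + 0.7830 = 1.566 kg·m².
T = 2π√(I/(mgd)) = 2π√(1.566/(5.48 × 9.79 × 0.378)) = 1.75 s.

1.75 s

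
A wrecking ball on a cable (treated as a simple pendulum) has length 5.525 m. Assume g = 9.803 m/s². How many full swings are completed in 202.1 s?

42

T = 2π√(L/g) = 2π√(5.525/9.803) = 4.7170 s.
Number of complete oscillations = ⌊202.1/4.7170⌋ = ⌊42.845⌋ = 42.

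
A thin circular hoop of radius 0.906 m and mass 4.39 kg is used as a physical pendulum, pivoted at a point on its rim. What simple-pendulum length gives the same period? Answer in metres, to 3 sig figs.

The equivalent simple-pendulum length is L_eq = I/(md), where I is about the pivot and d = 0.9060 m.
I_cm = mR² = 3.603 kg·m², so I = I_cm + md² = 3.603 + 3.603 = 7.207 kg·m².
L_eq = 7.207/(4.39 × 0.9060) = 1.81 m.

1.81 m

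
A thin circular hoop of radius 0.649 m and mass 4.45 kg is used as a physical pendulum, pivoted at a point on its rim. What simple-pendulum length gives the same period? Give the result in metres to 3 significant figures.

1.30 m

The equivalent simple-pendulum length is L_eq = I/(md), where I is about the pivot and d = 0.6490 m.
I_cm = mR² = 1.874 kg·m², so I = I_cm + md² = 1.874 + 1.874 = 3.749 kg·m².
L_eq = 3.749/(4.45 × 0.6490) = 1.30 m.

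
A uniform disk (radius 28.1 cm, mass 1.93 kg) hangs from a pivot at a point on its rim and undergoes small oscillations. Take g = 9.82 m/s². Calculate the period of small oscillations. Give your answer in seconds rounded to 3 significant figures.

I_cm = ½mr² = 0.07620 kg·m². The pivot is at distance d = 0.281 m from the centre of mass.
By the parallel-axis theorem, I = I_cm + md² = 0.07620 + 0.1524 = 0.2286 kg·m².
T = 2π√(I/(mgd)) = 2π√(0.2286/(1.93 × 9.82 × 0.281)) = 1.30 s.

1.30 s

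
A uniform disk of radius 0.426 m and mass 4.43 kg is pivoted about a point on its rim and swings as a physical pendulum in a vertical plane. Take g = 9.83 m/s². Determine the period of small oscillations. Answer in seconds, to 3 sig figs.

1.60 s

I_cm = ½mr² = 0.4020 kg·m². The pivot is at distance d = 0.426 m from the centre of mass.
By the parallel-axis theorem, I = I_cm + md² = 0.4020 + 0.8039 = 1.206 kg·m².
T = 2π√(I/(mgd)) = 2π√(1.206/(4.43 × 9.83 × 0.426)) = 1.60 s.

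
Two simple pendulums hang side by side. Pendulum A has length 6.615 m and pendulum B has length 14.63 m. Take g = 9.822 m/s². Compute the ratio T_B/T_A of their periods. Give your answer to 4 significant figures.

1.487

T ∝ √L, so T_B/T_A = √(L_B/L_A) = √(14.63/6.615) = 1.487.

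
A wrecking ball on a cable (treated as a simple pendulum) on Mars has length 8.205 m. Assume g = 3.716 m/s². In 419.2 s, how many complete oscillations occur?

44

T = 2π√(L/g) = 2π√(8.205/3.716) = 9.3364 s.
Number of complete oscillations = ⌊419.2/9.3364⌋ = ⌊44.899⌋ = 44.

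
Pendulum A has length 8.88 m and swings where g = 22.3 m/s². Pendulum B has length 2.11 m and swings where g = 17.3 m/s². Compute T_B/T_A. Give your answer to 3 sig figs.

0.553

T = 2π√(L/g), so T_B/T_A = √((L_B/g_B)/(L_A/g_A)) = √((2.11/17.3)/(8.88/22.3)) = 0.553.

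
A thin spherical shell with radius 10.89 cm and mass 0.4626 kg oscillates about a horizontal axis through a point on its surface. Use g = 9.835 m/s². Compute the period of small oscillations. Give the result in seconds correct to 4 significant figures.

0.8536 s

I_cm = (2/3)mr² = 0.0036574 kg·m². The pivot is at distance d = 0.1089 m from the centre of mass.
By the parallel-axis theorem, I = I_cm + md² = 0.0036574 + 0.0054861 = 0.0091435 kg·m².
T = 2π√(I/(mgd)) = 2π√(0.0091435/(0.4626 × 9.835 × 0.1089)) = 0.8536 s.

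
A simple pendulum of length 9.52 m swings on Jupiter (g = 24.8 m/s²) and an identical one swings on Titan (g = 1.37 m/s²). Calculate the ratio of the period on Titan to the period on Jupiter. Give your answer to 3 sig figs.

T ∝ 1/√g, so T₂/T₁ = √(g₁/g₂) = √(24.8/1.37) = 4.25.

4.25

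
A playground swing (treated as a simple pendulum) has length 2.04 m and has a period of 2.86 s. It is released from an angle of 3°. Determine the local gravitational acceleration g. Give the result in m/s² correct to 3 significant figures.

9.85 m/s²

From T = 2π√(L/g), g = 4π²L/T² = 4π² × 2.04/2.860² = 9.85 m/s².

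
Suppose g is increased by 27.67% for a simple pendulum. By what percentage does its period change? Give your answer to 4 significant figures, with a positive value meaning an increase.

T ∝ 1/√g, so T'/T = 1/√(1.2767) = 0.88503.
Percentage change in T = (0.88503 − 1) × 100% = -11.50%.

-11.50%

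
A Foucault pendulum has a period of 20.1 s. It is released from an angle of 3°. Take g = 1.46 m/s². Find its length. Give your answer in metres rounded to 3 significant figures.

14.9 m

From T = 2π√(L/g), L = gT²/(4π²) = 1.46 × 20.10²/(4π²) = 14.9 m.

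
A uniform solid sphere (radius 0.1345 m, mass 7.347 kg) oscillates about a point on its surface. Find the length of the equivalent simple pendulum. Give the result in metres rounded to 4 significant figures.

The equivalent simple-pendulum length is L_eq = I/(md), where I is about the pivot and d = 0.13450 m.
I_cm = (2/5)mR² = 0.053164 kg·m², so I = I_cm + md² = 0.053164 + 0.13291 = 0.18607 kg·m².
L_eq = 0.18607/(7.347 × 0.13450) = 0.1883 m.

0.1883 m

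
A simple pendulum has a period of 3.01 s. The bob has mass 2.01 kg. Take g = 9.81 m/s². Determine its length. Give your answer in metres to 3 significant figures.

2.25 m

From T = 2π√(L/g), L = gT²/(4π²) = 9.81 × 3.010²/(4π²) = 2.25 m.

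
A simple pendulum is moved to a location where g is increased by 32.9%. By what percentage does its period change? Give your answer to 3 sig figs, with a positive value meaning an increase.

T ∝ 1/√g, so T'/T = 1/√(1.329) = 0.8674.
Percentage change in T = (0.8674 − 1) × 100% = -13.3%.

-13.3%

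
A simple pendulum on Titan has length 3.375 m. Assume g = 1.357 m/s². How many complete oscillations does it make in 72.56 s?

7

T = 2π√(L/g) = 2π√(3.375/1.357) = 9.9089 s.
Number of complete oscillations = ⌊72.56/9.9089⌋ = ⌊7.3227⌋ = 7.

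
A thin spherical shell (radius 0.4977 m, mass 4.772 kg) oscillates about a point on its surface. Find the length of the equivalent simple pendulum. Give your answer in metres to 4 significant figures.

The equivalent simple-pendulum length is L_eq = I/(md), where I is about the pivot and d = 0.49770 m.
I_cm = (2/3)mR² = 0.78803 kg·m², so I = I_cm + md² = 0.78803 + 1.1820 = 1.9701 kg·m².
L_eq = 1.9701/(4.772 × 0.49770) = 0.8295 m.

0.8295 m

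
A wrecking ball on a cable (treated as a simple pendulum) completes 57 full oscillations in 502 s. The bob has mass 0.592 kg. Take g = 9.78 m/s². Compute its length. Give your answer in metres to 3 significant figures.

19.2 m

T = 502/57 = 8.807 s.
From T = 2π√(L/g), L = gT²/(4π²) = 9.78 × 8.807²/(4π²) = 19.2 m.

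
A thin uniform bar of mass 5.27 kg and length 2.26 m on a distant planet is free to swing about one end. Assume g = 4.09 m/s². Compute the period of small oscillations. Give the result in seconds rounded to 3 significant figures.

For a physical pendulum T = 2π√(I/(mgd)), with d = 1.130 m from pivot to centre of mass.
I_cm = mL²/12 = 5.27 × 2.26²/12 = 2.243 kg·m²; I = I_cm + md² = 2.243 + 5.27 × 1.130² = 8.972 kg·m².
T = 2π√(8.972/(5.27 × 4.09 × 1.130)) = 3.81 s.

3.81 s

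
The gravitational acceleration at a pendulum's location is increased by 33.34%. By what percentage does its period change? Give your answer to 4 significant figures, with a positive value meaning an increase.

T ∝ 1/√g, so T'/T = 1/√(1.3334) = 0.86600.
Percentage change in T = (0.86600 − 1) × 100% = -13.40%.

-13.40%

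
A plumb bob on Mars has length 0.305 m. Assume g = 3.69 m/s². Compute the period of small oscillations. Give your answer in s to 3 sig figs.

T = 2π√(L/g) = 2π√(0.305/3.69) = 2π × 0.2875 = 1.81 s.

1.81 s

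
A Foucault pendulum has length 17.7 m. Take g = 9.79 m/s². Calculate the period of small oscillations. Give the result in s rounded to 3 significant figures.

8.45 s

T = 2π√(L/g) = 2π√(17.7/9.79) = 2π × 1.345 = 8.45 s.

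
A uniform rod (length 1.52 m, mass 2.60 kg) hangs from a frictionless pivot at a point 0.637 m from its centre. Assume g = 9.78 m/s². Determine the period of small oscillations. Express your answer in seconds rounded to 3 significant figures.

1.95 s

For a physical pendulum T = 2π√(I/(mgd)), with d = 0.6370 m from pivot to centre of mass.
I_cm = mL²/12 = 2.60 × 1.52²/12 = 0.5006 kg·m²; I = I_cm + md² = 0.5006 + 2.60 × 0.6370² = 1.556 kg·m².
T = 2π√(1.556/(2.60 × 9.78 × 0.6370)) = 1.95 s.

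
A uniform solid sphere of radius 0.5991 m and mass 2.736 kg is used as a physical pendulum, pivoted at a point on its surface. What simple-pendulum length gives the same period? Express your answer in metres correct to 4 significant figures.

The equivalent simple-pendulum length is L_eq = I/(md), where I is about the pivot and d = 0.59910 m.
I_cm = (2/5)mR² = 0.39280 kg·m², so I = I_cm + md² = 0.39280 + 0.98201 = 1.3748 kg·m².
L_eq = 1.3748/(2.736 × 0.59910) = 0.8387 m.

0.8387 m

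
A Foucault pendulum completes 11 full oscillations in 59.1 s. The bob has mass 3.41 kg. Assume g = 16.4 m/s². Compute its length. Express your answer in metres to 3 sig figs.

12.0 m

T = 59.1/11 = 5.373 s.
From T = 2π√(L/g), L = gT²/(4π²) = 16.4 × 5.373²/(4π²) = 12.0 m.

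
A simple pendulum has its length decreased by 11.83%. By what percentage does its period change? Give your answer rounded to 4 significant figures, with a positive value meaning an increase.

-6.101%

T ∝ √L, so T'/T = √(0.88170) = 0.93899.
Percentage change in T = (0.93899 − 1) × 100% = -6.101%.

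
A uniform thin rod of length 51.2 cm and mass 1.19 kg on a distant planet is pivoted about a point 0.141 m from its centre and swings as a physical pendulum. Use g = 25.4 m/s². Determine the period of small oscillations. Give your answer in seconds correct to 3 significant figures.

For a physical pendulum T = 2π√(I/(mgd)), with d = 0.1410 m from pivot to centre of mass.
I_cm = mL²/12 = 1.19 × 0.512²/12 = 0.02600 kg·m²; I = I_cm + md² = 0.02600 + 1.19 × 0.1410² = 0.04965 kg·m².
T = 2π√(0.04965/(1.19 × 25.4 × 0.1410)) = 0.678 s.

0.678 s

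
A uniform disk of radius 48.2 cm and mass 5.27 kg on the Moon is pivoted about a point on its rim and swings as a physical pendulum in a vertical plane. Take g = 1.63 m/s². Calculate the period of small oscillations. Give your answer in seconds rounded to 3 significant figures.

I_cm = ½mr² = 0.6122 kg·m². The pivot is at distance d = 0.482 m from the centre of mass.
By the parallel-axis theorem, I = I_cm + md² = 0.6122 + 1.224 = 1.837 kg·m².
T = 2π√(I/(mgd)) = 2π√(1.837/(5.27 × 1.63 × 0.482)) = 4.18 s.

4.18 s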